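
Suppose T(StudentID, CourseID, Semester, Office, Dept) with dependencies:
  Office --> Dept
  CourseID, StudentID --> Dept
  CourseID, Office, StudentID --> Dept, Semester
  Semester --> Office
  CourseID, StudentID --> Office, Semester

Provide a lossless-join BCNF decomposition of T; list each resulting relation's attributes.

Candidate key of the original relation: {CourseID, StudentID}.
Within {CourseID, Dept, Office, Semester, StudentID}: {Office}⁺ ∩ {CourseID, Dept, Office, Semester, StudentID} = {Dept, Office}, not the whole set, so Office --> Dept violates BCNF; decompose into {Dept, Office} and {CourseID, Office, Semester, StudentID}.
{Dept, Office} has no BCNF violation.
Within {CourseID, Office, Semester, StudentID}: {Semester}⁺ ∩ {CourseID, Office, Semester, StudentID} = {Office, Semester}, not the whole set, so Semester --> Office violates BCNF; decompose into {Office, Semester} and {CourseID, Semester, StudentID}.
{Office, Semester} has no BCNF violation.
{CourseID, Semester, StudentID} has no BCNF violation.

{CourseID, Semester, StudentID}; {Dept, Office}; {Office, Semester}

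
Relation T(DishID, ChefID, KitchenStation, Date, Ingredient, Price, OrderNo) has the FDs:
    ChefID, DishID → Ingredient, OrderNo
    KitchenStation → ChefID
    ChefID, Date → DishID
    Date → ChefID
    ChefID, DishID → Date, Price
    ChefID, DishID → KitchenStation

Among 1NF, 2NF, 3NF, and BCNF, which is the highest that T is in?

Candidate keys: {ChefID, DishID}, {Date}, {DishID, KitchenStation}. Prime attributes: {ChefID, Date, DishID, KitchenStation}.
For KitchenStation → ChefID we have {KitchenStation}⁺ = {ChefID, KitchenStation}; {KitchenStation} is not a superkey, so BCNF fails.
Since {ChefID} ⊆ prime attributes and every other non-superkey FD also has a prime right side, the schema is in 3NF.

3NF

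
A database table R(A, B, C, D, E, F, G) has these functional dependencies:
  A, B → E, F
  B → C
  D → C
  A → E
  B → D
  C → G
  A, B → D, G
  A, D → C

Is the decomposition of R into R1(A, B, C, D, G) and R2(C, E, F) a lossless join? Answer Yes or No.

No

The shared attributes are {C} and {C}⁺ = {C, G}.
Neither R1 nor R2 is contained in that closure, so the decomposition is lossy.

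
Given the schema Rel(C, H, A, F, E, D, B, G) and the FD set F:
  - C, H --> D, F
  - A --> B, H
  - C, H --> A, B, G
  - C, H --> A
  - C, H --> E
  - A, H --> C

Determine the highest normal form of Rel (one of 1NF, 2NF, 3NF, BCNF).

BCNF

Candidate keys: {A}, {C, H}. Prime attributes: {A, C, H}.
The left-hand side of every FD is a superkey, so BCNF is satisfied.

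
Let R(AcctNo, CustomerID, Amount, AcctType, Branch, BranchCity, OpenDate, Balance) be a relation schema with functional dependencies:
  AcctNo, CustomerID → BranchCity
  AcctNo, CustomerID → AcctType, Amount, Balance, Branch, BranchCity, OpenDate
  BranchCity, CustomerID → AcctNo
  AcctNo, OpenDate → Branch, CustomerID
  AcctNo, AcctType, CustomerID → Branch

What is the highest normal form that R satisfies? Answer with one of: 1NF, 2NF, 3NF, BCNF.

BCNF

Candidate keys: {AcctNo, CustomerID}, {AcctNo, OpenDate}, {BranchCity, CustomerID}. Prime attributes: {AcctNo, BranchCity, CustomerID, OpenDate}.
Every FD has a superkey on the left, so the relation is in BCNF.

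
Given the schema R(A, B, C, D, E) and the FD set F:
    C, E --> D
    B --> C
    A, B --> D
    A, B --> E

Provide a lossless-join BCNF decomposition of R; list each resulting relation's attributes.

Candidate key of the original relation: {A, B}.
In {A, B, C, D, E}, {C, E} is not a superkey ({C, E}⁺ restricted to this set is {C, D, E}), so split on C, E --> D into {C, D, E} and {A, B, C, E}.
{C, D, E}: every determinant is a superkey — BCNF.
In {A, B, C, E}, {B} is not a superkey ({B}⁺ restricted to this set is {B, C}), so split on B --> C into {B, C} and {A, B, E}.
{B, C}: every determinant is a superkey — BCNF.
{A, B, E}: every determinant is a superkey — BCNF.

{A, B, E}; {B, C}; {C, D, E}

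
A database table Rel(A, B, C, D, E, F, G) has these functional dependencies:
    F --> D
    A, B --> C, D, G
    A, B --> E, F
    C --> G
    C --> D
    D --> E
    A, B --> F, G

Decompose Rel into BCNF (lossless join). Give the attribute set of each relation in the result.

Candidate key of the original relation: {A, B}.
In {A, B, C, D, E, F, G}, {F} is not a superkey ({F}⁺ restricted to this set is {D, E, F}), so split on F --> D, E into {D, E, F} and {A, B, C, F, G}.
In {D, E, F}, {D} is not a superkey ({D}⁺ restricted to this set is {D, E}), so split on D --> E into {D, E} and {D, F}.
{D, E} has no BCNF violation.
{D, F} has no BCNF violation.
In {A, B, C, F, G}, {C} is not a superkey ({C}⁺ restricted to this set is {C, G}), so split on C --> G into {C, G} and {A, B, C, F}.
{C, G} has no BCNF violation.
{A, B, C, F} has no BCNF violation.

{A, B, C, F}; {C, G}; {D, E}; {D, F}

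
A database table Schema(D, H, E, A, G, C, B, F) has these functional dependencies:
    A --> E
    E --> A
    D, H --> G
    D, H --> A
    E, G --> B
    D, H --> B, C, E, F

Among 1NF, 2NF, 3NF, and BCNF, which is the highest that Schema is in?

Candidate key: {D, H}. Prime attributes: {D, H}.
For A --> E we have {A}⁺ = {A, E}; {A} is not a superkey, so BCNF fails.
A --> E has non-prime {E} on the right and a non-superkey on the left, so 3NF fails.
No proper subset of a key has a non-prime attribute in its closure, so there is no partial dependency; 2NF holds.

2NF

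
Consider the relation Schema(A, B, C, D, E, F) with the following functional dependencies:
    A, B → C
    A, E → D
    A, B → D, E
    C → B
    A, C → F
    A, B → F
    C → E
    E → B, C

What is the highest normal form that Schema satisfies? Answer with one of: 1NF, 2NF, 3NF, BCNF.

Candidate keys: {A, B}, {A, C}, {A, E}. Prime attributes: {A, B, C, E}.
For C → B we have {C}⁺ = {B, C, E}; {C} is not a superkey, so BCNF fails.
But every attribute on its right side ({B}) is prime, and the same holds for every other non-superkey FD, so 3NF still holds.

3NF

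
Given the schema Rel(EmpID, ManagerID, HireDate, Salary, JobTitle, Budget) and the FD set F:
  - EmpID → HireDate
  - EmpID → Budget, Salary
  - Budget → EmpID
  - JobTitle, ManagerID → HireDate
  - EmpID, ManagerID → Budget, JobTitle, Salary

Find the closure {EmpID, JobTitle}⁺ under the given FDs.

{Budget, EmpID, HireDate, JobTitle, Salary}

Start with {EmpID, JobTitle}.
EmpID → HireDate applies; add {HireDate} → now {EmpID, HireDate, JobTitle}.
EmpID → Budget, Salary applies; add {Budget, Salary} → now {Budget, EmpID, HireDate, JobTitle, Salary}.
No further FD applies.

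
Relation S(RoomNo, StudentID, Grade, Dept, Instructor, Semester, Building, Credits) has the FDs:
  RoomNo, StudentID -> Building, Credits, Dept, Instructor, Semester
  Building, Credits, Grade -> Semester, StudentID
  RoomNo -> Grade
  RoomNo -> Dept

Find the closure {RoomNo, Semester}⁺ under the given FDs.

Start with {RoomNo, Semester}.
RoomNo -> Grade applies; add {Grade} → now {Grade, RoomNo, Semester}.
RoomNo -> Dept applies; add {Dept} → now {Dept, Grade, RoomNo, Semester}.
No further FD applies.

{Dept, Grade, RoomNo, Semester}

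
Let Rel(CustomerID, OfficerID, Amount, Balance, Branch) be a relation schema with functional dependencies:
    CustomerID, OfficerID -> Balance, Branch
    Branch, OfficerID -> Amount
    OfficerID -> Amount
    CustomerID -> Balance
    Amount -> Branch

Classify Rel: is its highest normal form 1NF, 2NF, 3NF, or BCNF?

1NF

Candidate key: {CustomerID, OfficerID}. Prime attributes: {CustomerID, OfficerID}.
For Branch, OfficerID -> Amount we have {Branch, OfficerID}⁺ = {Amount, Branch, OfficerID}; {Branch, OfficerID} is not a superkey, so BCNF fails.
Branch, OfficerID -> Amount has non-prime {Amount} on the right and a non-superkey on the left, so 3NF fails.
{CustomerID} is a proper subset of the key {CustomerID, OfficerID}, and {CustomerID}⁺ contains the non-prime attribute {Balance} — a partial dependency, so 2NF is violated.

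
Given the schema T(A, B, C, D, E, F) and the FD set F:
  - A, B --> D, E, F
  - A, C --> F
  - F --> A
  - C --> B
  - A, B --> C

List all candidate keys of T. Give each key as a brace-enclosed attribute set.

{A, B}, {A, C}, {B, F}, {C, F}

{A, B}⁺ = {A, B, C, D, E, F} — all of the relation — so {A, B} is a candidate key.
{A, C}⁺ = {A, B, C, D, E, F} — all of the relation — so {A, C} is a candidate key.
{B, F}⁺ = {A, B, C, D, E, F} — all of the relation — so {B, F} is a candidate key.
{C, F}⁺ = {A, B, C, D, E, F} — all of the relation — so {C, F} is a candidate key.
These are minimal and exhaustive — every other superkey contains one of them.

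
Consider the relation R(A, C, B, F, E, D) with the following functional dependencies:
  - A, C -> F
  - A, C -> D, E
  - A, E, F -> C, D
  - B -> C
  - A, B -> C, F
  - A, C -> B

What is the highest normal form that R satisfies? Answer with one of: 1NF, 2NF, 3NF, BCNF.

Candidate keys: {A, B}, {A, C}, {A, E, F}. Prime attributes: {A, B, C, E, F}.
B -> C breaks BCNF: {B}⁺ = {B, C}, so {B} is not a superkey.
But every attribute on its right side ({C}) is prime, and the same holds for every other non-superkey FD, so 3NF still holds.

3NF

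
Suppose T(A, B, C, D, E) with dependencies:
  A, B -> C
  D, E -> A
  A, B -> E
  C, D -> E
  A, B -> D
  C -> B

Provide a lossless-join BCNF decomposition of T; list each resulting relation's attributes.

{A, D, E}; {B, C}; {C, D, E}

Candidate keys of the original relation: {A, B}, {A, C}, {B, D, E}, {C, D}.
In {A, B, C, D, E}, {D, E} is not a superkey ({D, E}⁺ restricted to this set is {A, D, E}), so split on D, E -> A into {A, D, E} and {B, C, D, E}.
{A, D, E}: every determinant is a superkey — BCNF.
In {B, C, D, E}, {C} is not a superkey ({C}⁺ restricted to this set is {B, C}), so split on C -> B into {B, C} and {C, D, E}.
{B, C}: every determinant is a superkey — BCNF.
{C, D, E}: every determinant is a superkey — BCNF.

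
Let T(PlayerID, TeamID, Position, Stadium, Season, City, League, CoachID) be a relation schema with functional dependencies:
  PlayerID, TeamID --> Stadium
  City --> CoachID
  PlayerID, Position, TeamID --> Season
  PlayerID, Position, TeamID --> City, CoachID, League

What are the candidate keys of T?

No FD produces {PlayerID, Position, TeamID}, so they must be in every candidate key.
Closure of {PlayerID, Position, TeamID} is {City, CoachID, League, PlayerID, Position, Season, Stadium, TeamID}, the whole schema; {PlayerID, Position, TeamID} is a candidate key.
No other minimal set has full closure, so this is the only candidate key.

{PlayerID, Position, TeamID}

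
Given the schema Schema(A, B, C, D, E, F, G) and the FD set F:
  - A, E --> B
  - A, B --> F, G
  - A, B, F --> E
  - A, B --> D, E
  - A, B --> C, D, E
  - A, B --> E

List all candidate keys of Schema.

{A, B}, {A, E}

No FD produces {A}, so it must be in every candidate key.
{A, B} is a candidate key since {A, B}⁺ = {A, B, C, D, E, F, G} covers every attribute.
{A, E} is a candidate key since {A, E}⁺ = {A, B, C, D, E, F, G} covers every attribute.
Any other superkey properly contains one of these, so there are no further candidate keys.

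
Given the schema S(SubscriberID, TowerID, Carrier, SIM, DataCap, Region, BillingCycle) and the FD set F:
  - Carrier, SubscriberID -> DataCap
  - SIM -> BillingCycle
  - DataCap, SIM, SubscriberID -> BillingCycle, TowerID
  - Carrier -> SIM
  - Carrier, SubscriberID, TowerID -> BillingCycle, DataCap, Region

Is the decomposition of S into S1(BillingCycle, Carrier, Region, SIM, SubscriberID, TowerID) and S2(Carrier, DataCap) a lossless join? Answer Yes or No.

S1 ∩ S2 = {Carrier}; its closure under F is {BillingCycle, Carrier, SIM}.
Neither S1 nor S2 is contained in that closure, so the decomposition is lossy.

No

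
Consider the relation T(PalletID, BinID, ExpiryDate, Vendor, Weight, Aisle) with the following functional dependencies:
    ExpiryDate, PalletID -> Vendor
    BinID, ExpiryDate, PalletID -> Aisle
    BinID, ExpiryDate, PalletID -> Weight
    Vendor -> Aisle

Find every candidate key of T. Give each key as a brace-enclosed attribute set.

{BinID, ExpiryDate, PalletID}

Attributes never on any right-hand side: {BinID, ExpiryDate, PalletID} — every candidate key must contain all of them.
{BinID, ExpiryDate, PalletID} is a candidate key since {BinID, ExpiryDate, PalletID}⁺ = {Aisle, BinID, ExpiryDate, PalletID, Vendor, Weight} covers every attribute.
No other minimal set has full closure, so this is the only candidate key.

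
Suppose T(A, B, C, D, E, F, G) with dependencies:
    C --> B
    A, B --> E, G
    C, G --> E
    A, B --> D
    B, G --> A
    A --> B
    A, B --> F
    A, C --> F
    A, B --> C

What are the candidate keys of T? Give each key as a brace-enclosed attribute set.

{A}, {B, G}, {C, G}

{A}⁺ = {A, B, C, D, E, F, G} — all of the relation — so {A} is a candidate key.
{B, G}⁺ = {A, B, C, D, E, F, G} — all of the relation — so {B, G} is a candidate key.
{C, G}⁺ = {A, B, C, D, E, F, G} — all of the relation — so {C, G} is a candidate key.
These are minimal and exhaustive — every other superkey contains one of them.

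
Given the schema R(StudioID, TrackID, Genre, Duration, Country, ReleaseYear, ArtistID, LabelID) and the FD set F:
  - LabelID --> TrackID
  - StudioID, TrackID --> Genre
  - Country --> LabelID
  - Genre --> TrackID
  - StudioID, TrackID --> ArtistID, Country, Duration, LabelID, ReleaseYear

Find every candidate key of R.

{Country, StudioID}, {Genre, StudioID}, {LabelID, StudioID}, {StudioID, TrackID}

Attributes never on any right-hand side: {StudioID} — every candidate key must contain it.
{Country, StudioID}⁺ = {ArtistID, Country, Duration, Genre, LabelID, ReleaseYear, StudioID, TrackID} — all of the relation — so {Country, StudioID} is a candidate key.
{Genre, StudioID}⁺ = {ArtistID, Country, Duration, Genre, LabelID, ReleaseYear, StudioID, TrackID} — all of the relation — so {Genre, StudioID} is a candidate key.
{LabelID, StudioID}⁺ = {ArtistID, Country, Duration, Genre, LabelID, ReleaseYear, StudioID, TrackID} — all of the relation — so {LabelID, StudioID} is a candidate key.
{StudioID, TrackID}⁺ = {ArtistID, Country, Duration, Genre, LabelID, ReleaseYear, StudioID, TrackID} — all of the relation — so {StudioID, TrackID} is a candidate key.
These are minimal and exhaustive — every other superkey contains one of them.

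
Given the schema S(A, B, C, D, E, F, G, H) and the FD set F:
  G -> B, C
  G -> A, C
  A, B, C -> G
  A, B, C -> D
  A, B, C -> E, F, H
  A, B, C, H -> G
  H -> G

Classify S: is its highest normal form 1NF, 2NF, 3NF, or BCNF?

BCNF

Candidate keys: {A, B, C}, {G}, {H}. Prime attributes: {A, B, C, G, H}.
The left-hand side of every FD is a superkey, so BCNF is satisfied.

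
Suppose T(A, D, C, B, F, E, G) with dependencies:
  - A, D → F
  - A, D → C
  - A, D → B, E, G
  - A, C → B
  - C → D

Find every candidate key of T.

{A, C}, {A, D}

No FD produces {A}, so it must be in every candidate key.
{A, C}⁺ = {A, B, C, D, E, F, G} — all of the relation — so {A, C} is a candidate key.
{A, D}⁺ = {A, B, C, D, E, F, G} — all of the relation — so {A, D} is a candidate key.
These are minimal and exhaustive — every other superkey contains one of them.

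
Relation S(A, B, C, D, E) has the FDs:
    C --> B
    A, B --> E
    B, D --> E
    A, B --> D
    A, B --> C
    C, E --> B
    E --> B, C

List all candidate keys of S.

{A, B}, {A, C}, {A, E}

{A} never appears on the right of any FD, so every key must include it.
{A, B} is a candidate key since {A, B}⁺ = {A, B, C, D, E} covers every attribute.
{A, C} is a candidate key since {A, C}⁺ = {A, B, C, D, E} covers every attribute.
{A, E} is a candidate key since {A, E}⁺ = {A, B, C, D, E} covers every attribute.
These are minimal and exhaustive — every other superkey contains one of them.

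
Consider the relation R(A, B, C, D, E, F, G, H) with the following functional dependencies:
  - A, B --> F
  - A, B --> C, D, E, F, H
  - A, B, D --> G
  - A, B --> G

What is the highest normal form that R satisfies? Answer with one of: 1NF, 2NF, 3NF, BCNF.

BCNF

Candidate key: {A, B}. Prime attributes: {A, B}.
Every FD has a superkey on the left, so the relation is in BCNF.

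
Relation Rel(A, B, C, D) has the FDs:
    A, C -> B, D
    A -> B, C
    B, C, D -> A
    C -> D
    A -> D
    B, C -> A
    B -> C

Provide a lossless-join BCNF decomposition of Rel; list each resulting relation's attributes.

Candidate keys of the original relation: {A}, {B}.
Within {A, B, C, D}: {C}⁺ ∩ {A, B, C, D} = {C, D}, not the whole set, so C -> D violates BCNF; decompose into {C, D} and {A, B, C}.
{C, D} is in BCNF.
{A, B, C} is in BCNF.

{A, B, C}; {C, D}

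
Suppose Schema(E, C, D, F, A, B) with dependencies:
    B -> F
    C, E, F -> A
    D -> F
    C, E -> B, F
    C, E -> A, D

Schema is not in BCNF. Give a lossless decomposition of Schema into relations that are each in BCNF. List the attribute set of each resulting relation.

Candidate key of the original relation: {C, E}.
In {A, B, C, D, E, F}, {B} is not a superkey ({B}⁺ restricted to this set is {B, F}), so split on B -> F into {B, F} and {A, B, C, D, E}.
{B, F}: every determinant is a superkey — BCNF.
{A, B, C, D, E}: every determinant is a superkey — BCNF.

{A, B, C, D, E}; {B, F}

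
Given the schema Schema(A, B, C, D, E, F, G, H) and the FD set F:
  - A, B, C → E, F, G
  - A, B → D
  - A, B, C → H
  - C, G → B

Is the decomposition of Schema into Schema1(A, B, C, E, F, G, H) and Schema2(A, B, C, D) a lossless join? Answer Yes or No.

The shared attributes are {A, B, C} and {A, B, C}⁺ = {A, B, C, D, E, F, G, H}.
This includes all of Schema1, so the common attributes are a superkey of Schema1 — the join is lossless.

Yes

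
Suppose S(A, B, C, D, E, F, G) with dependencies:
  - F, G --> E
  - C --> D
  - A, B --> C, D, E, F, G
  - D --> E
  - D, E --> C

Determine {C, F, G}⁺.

{C, D, E, F, G}

Start with {C, F, G}.
F, G --> E applies; add {E} → now {C, E, F, G}.
C --> D applies; add {D} → now {C, D, E, F, G}.
No further FD applies.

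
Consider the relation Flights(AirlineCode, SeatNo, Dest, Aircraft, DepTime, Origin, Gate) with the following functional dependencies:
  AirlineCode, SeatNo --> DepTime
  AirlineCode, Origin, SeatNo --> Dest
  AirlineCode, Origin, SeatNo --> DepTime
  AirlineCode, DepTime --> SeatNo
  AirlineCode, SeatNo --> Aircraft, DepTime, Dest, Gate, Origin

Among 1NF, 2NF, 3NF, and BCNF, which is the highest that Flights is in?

BCNF

Candidate keys: {AirlineCode, DepTime}, {AirlineCode, SeatNo}. Prime attributes: {AirlineCode, DepTime, SeatNo}.
Every FD has a superkey on the left, so the relation is in BCNF.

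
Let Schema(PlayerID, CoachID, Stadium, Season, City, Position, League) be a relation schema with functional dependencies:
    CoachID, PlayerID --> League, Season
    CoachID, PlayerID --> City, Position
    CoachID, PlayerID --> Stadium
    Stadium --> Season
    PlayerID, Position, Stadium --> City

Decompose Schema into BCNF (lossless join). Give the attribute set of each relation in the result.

{City, PlayerID, Position, Stadium}; {CoachID, League, PlayerID, Position, Stadium}; {Season, Stadium}

Candidate key of the original relation: {CoachID, PlayerID}.
Within {City, CoachID, League, PlayerID, Position, Season, Stadium}: {Stadium}⁺ ∩ {City, CoachID, League, PlayerID, Position, Season, Stadium} = {Season, Stadium}, not the whole set, so Stadium --> Season violates BCNF; decompose into {Season, Stadium} and {City, CoachID, League, PlayerID, Position, Stadium}.
{Season, Stadium} has no BCNF violation.
Within {City, CoachID, League, PlayerID, Position, Stadium}: {PlayerID, Position, Stadium}⁺ ∩ {City, CoachID, League, PlayerID, Position, Stadium} = {City, PlayerID, Position, Stadium}, not the whole set, so PlayerID, Position, Stadium --> City violates BCNF; decompose into {City, PlayerID, Position, Stadium} and {CoachID, League, PlayerID, Position, Stadium}.
{City, PlayerID, Position, Stadium} has no BCNF violation.
{CoachID, League, PlayerID, Position, Stadium} has no BCNF violation.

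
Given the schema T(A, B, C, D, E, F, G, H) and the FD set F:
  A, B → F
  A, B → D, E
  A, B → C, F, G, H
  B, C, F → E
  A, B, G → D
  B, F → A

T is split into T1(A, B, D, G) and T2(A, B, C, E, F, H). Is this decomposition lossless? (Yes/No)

Yes

T1 ∩ T2 = {A, B}; its closure under F is {A, B, C, D, E, F, G, H}.
T1 is contained in that closure, so T1 ∩ T2 → T1 holds and the join is lossless.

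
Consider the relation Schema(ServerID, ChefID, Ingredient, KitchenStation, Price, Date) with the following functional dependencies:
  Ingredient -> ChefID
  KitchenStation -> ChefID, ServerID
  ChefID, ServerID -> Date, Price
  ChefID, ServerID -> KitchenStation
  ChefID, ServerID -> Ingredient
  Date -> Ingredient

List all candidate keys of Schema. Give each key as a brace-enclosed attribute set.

Closure of {KitchenStation} is {ChefID, Date, Ingredient, KitchenStation, Price, ServerID}, the whole schema; {KitchenStation} is a candidate key.
Closure of {ChefID, ServerID} is {ChefID, Date, Ingredient, KitchenStation, Price, ServerID}, the whole schema; {ChefID, ServerID} is a candidate key.
Closure of {Date, ServerID} is {ChefID, Date, Ingredient, KitchenStation, Price, ServerID}, the whole schema; {Date, ServerID} is a candidate key.
Closure of {Ingredient, ServerID} is {ChefID, Date, Ingredient, KitchenStation, Price, ServerID}, the whole schema; {Ingredient, ServerID} is a candidate key.
Any other superkey properly contains one of these, so there are no further candidate keys.

{ChefID, ServerID}, {Date, ServerID}, {Ingredient, ServerID}, {KitchenStation}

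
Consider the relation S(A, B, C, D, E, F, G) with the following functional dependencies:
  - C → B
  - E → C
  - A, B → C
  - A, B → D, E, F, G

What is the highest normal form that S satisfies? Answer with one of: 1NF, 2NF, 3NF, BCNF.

Candidate keys: {A, B}, {A, C}, {A, E}. Prime attributes: {A, B, C, E}.
For C → B we have {C}⁺ = {B, C}; {C} is not a superkey, so BCNF fails.
But every attribute on its right side ({B}) is prime, and the same holds for every other non-superkey FD, so 3NF still holds.

3NF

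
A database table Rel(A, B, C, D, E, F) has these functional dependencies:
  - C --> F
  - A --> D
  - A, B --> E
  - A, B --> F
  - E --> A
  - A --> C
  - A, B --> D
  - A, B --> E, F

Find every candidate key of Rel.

{A, B}, {B, E}

{B} never appears on the right of any FD, so every key must include it.
{A, B}⁺ = {A, B, C, D, E, F} — all of the relation — so {A, B} is a candidate key.
{B, E}⁺ = {A, B, C, D, E, F} — all of the relation — so {B, E} is a candidate key.
No proper subset of any of these is a key, and no other minimal superkey exists.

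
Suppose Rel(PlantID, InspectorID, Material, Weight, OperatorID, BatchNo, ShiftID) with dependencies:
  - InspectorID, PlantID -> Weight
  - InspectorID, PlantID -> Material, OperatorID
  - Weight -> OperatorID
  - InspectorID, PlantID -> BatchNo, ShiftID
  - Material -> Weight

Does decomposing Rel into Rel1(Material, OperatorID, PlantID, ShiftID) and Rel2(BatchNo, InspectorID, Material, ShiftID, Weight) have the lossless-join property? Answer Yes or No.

No

The shared attributes are {Material, ShiftID} and {Material, ShiftID}⁺ = {Material, OperatorID, ShiftID, Weight}.
Rel1 ⊄ {Material, OperatorID, ShiftID, Weight} and Rel2 ⊄ {Material, OperatorID, ShiftID, Weight}, so the split is lossy.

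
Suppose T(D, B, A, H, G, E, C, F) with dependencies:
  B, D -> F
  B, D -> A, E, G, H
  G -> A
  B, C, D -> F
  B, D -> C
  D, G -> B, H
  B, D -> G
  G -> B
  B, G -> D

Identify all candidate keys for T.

{B, D}, {G}

{G} is a candidate key since {G}⁺ = {A, B, C, D, E, F, G, H} covers every attribute.
{B, D} is a candidate key since {B, D}⁺ = {A, B, C, D, E, F, G, H} covers every attribute.
Any other superkey properly contains one of these, so there are no further candidate keys.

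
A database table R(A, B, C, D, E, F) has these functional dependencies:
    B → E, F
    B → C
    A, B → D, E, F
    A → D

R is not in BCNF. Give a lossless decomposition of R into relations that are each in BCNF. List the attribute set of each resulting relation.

Candidate key of the original relation: {A, B}.
Within {A, B, C, D, E, F}: {B}⁺ ∩ {A, B, C, D, E, F} = {B, C, E, F}, not the whole set, so B → C, E, F violates BCNF; decompose into {B, C, E, F} and {A, B, D}.
{B, C, E, F}: every determinant is a superkey — BCNF.
Within {A, B, D}: {A}⁺ ∩ {A, B, D} = {A, D}, not the whole set, so A → D violates BCNF; decompose into {A, D} and {A, B}.
{A, D}: every determinant is a superkey — BCNF.
{A, B}: every determinant is a superkey — BCNF.

{A, B}; {A, D}; {B, C, E, F}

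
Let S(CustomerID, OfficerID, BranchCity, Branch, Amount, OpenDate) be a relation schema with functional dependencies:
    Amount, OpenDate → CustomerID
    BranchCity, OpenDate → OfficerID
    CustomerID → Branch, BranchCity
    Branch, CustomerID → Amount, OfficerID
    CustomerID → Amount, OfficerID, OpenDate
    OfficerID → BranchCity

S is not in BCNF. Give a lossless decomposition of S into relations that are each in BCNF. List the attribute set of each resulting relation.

Candidate keys of the original relation: {Amount, OpenDate}, {CustomerID}.
In {Amount, Branch, BranchCity, CustomerID, OfficerID, OpenDate}, {BranchCity, OpenDate} is not a superkey ({BranchCity, OpenDate}⁺ restricted to this set is {BranchCity, OfficerID, OpenDate}), so split on BranchCity, OpenDate → OfficerID into {BranchCity, OfficerID, OpenDate} and {Amount, Branch, BranchCity, CustomerID, OpenDate}.
In {BranchCity, OfficerID, OpenDate}, {OfficerID} is not a superkey ({OfficerID}⁺ restricted to this set is {BranchCity, OfficerID}), so split on OfficerID → BranchCity into {BranchCity, OfficerID} and {OfficerID, OpenDate}.
{BranchCity, OfficerID} is in BCNF.
{OfficerID, OpenDate} is in BCNF.
{Amount, Branch, BranchCity, CustomerID, OpenDate} is in BCNF.

{Amount, Branch, BranchCity, CustomerID, OpenDate}; {BranchCity, OfficerID}; {OfficerID, OpenDate}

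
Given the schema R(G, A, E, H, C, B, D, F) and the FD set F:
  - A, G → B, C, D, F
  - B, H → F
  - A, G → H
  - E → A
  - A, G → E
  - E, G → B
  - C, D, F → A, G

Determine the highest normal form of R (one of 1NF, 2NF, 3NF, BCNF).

3NF

Candidate keys: {A, G}, {B, C, D, H}, {C, D, F}, {E, G}. Prime attributes: {A, B, C, D, E, F, G, H}.
For B, H → F we have {B, H}⁺ = {B, F, H}; {B, H} is not a superkey, so BCNF fails.
Since {F} ⊆ prime attributes and every other non-superkey FD also has a prime right side, the schema is in 3NF.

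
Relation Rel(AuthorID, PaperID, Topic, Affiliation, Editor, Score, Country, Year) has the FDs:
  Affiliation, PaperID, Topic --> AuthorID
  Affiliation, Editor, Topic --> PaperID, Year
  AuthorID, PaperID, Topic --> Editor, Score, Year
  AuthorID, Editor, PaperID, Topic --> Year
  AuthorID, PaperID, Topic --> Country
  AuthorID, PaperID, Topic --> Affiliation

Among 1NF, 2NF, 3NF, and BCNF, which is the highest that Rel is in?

BCNF

Candidate keys: {Affiliation, Editor, Topic}, {Affiliation, PaperID, Topic}, {AuthorID, PaperID, Topic}. Prime attributes: {Affiliation, AuthorID, Editor, PaperID, Topic}.
Each dependency's left side is a superkey — BCNF holds.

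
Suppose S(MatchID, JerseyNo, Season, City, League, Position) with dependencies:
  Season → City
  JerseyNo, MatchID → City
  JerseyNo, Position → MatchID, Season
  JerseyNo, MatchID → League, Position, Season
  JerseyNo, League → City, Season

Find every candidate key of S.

Attributes never on any right-hand side: {JerseyNo} — every candidate key must contain it.
{JerseyNo, MatchID}⁺ = {City, JerseyNo, League, MatchID, Position, Season} — all of the relation — so {JerseyNo, MatchID} is a candidate key.
{JerseyNo, Position}⁺ = {City, JerseyNo, League, MatchID, Position, Season} — all of the relation — so {JerseyNo, Position} is a candidate key.
No proper subset of any of these is a key, and no other minimal superkey exists.

{JerseyNo, MatchID}, {JerseyNo, Position}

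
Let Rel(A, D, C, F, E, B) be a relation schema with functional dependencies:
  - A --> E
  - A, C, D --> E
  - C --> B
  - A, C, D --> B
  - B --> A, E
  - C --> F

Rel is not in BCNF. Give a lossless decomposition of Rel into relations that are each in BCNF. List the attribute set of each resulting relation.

Candidate key of the original relation: {C, D}.
{A, B, C, D, E, F}: {A} determines {A, E} here but is not a superkey — split on A --> E, giving {A, E} and {A, B, C, D, F}.
{A, E} has no BCNF violation.
{A, B, C, D, F}: {C} determines {A, B, C, F} here but is not a superkey — split on C --> A, B, F, giving {A, B, C, F} and {C, D}.
{A, B, C, F}: {B} determines {A, B} here but is not a superkey — split on B --> A, giving {A, B} and {B, C, F}.
{A, B} has no BCNF violation.
{B, C, F} has no BCNF violation.
{C, D} has no BCNF violation.

{A, B}; {A, E}; {B, C, F}; {C, D}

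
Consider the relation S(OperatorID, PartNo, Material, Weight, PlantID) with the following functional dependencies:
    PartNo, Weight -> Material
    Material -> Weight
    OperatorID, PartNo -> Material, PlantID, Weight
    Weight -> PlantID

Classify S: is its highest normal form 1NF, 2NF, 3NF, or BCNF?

Candidate key: {OperatorID, PartNo}. Prime attributes: {OperatorID, PartNo}.
PartNo, Weight -> Material: {PartNo, Weight}⁺ = {Material, PartNo, PlantID, Weight}, which is not all of the attributes, so the left side is not a superkey — BCNF is violated.
PartNo, Weight -> Material has non-prime {Material} on the right and a non-superkey on the left, so 3NF fails.
No proper subset of a key has a non-prime attribute in its closure, so there is no partial dependency; 2NF holds.

2NF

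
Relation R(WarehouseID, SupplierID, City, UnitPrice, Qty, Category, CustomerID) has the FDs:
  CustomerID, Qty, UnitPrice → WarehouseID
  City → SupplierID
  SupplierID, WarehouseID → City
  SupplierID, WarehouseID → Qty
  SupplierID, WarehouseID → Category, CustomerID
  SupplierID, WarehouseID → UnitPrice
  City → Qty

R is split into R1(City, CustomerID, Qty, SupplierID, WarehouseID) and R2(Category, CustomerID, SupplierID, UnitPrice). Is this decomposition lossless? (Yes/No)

No

The shared attributes are {CustomerID, SupplierID} and {CustomerID, SupplierID}⁺ = {CustomerID, SupplierID}.
Neither R1 nor R2 is contained in that closure, so the decomposition is lossy.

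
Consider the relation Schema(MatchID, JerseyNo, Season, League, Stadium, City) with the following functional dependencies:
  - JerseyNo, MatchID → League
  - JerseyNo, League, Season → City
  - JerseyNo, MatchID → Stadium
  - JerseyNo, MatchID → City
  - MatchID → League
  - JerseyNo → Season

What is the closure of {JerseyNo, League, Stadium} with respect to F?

{City, JerseyNo, League, Season, Stadium}

Start with {JerseyNo, League, Stadium}.
JerseyNo → Season applies; add {Season} → now {JerseyNo, League, Season, Stadium}.
JerseyNo, League, Season → City applies; add {City} → now {City, JerseyNo, League, Season, Stadium}.
No further FD applies.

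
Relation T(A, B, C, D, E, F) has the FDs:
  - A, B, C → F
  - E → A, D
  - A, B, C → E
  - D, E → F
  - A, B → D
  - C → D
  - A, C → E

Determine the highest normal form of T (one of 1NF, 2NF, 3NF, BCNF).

Candidate keys: {A, B, C}, {B, C, E}. Prime attributes: {A, B, C, E}.
E → A, D: {E}⁺ = {A, D, E, F}, which is not all of the attributes, so the left side is not a superkey — BCNF is violated.
Because {D} is non-prime and the left side of E → A, D is not a superkey, the relation is not in 3NF.
{C} is a proper subset of the key {A, B, C}, and {C}⁺ contains the non-prime attribute {D} — a partial dependency, so 2NF is violated.

1NF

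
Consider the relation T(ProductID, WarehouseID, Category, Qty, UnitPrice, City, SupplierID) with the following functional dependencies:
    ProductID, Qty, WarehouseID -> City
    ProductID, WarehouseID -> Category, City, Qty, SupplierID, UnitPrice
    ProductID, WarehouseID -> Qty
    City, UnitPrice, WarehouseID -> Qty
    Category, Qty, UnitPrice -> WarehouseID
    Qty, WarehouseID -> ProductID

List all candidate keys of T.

{Category, Qty, UnitPrice}, {City, UnitPrice, WarehouseID}, {ProductID, WarehouseID}, {Qty, WarehouseID}

{ProductID, WarehouseID} is a candidate key since {ProductID, WarehouseID}⁺ = {Category, City, ProductID, Qty, SupplierID, UnitPrice, WarehouseID} covers every attribute.
{Qty, WarehouseID} is a candidate key since {Qty, WarehouseID}⁺ = {Category, City, ProductID, Qty, SupplierID, UnitPrice, WarehouseID} covers every attribute.
{Category, Qty, UnitPrice} is a candidate key since {Category, Qty, UnitPrice}⁺ = {Category, City, ProductID, Qty, SupplierID, UnitPrice, WarehouseID} covers every attribute.
{City, UnitPrice, WarehouseID} is a candidate key since {City, UnitPrice, WarehouseID}⁺ = {Category, City, ProductID, Qty, SupplierID, UnitPrice, WarehouseID} covers every attribute.
Any other superkey properly contains one of these, so there are no further candidate keys.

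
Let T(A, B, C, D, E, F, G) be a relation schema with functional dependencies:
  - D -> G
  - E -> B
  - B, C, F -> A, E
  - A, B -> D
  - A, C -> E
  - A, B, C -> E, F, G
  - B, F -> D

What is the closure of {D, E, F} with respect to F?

Start with {D, E, F}.
D -> G applies; add {G} → now {D, E, F, G}.
E -> B applies; add {B} → now {B, D, E, F, G}.
No further FD applies.

{B, D, E, F, G}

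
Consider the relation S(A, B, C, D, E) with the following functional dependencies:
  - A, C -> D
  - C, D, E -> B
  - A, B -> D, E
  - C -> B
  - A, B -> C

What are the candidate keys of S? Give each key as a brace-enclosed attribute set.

{A, B}, {A, C}

No FD produces {A}, so it must be in every candidate key.
{A, B} is a candidate key since {A, B}⁺ = {A, B, C, D, E} covers every attribute.
{A, C} is a candidate key since {A, C}⁺ = {A, B, C, D, E} covers every attribute.
No proper subset of any of these is a key, and no other minimal superkey exists.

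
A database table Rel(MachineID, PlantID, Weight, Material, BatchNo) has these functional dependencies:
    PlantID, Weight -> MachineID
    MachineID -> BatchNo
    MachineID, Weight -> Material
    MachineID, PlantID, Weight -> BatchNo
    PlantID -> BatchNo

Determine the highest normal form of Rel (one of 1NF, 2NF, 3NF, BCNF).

1NF

Candidate key: {PlantID, Weight}. Prime attributes: {PlantID, Weight}.
For MachineID -> BatchNo we have {MachineID}⁺ = {BatchNo, MachineID}; {MachineID} is not a superkey, so BCNF fails.
MachineID -> BatchNo determines the non-prime attribute {BatchNo} from a non-superkey — 3NF is violated.
The proper key subset {PlantID} of {PlantID, Weight} determines non-prime {BatchNo}, so the relation is not even in 2NF.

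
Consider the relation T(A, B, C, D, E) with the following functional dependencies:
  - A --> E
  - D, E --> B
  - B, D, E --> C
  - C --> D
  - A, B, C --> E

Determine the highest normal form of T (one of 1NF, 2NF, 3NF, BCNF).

1NF

Candidate keys: {A, C}, {A, D}. Prime attributes: {A, C, D}.
A --> E: {A}⁺ = {A, E}, which is not all of the attributes, so the left side is not a superkey — BCNF is violated.
Because {E} is non-prime and the left side of A --> E is not a superkey, the relation is not in 3NF.
{A} is a proper subset of the key {A, C}, and {A}⁺ contains the non-prime attribute {E} — a partial dependency, so 2NF is violated.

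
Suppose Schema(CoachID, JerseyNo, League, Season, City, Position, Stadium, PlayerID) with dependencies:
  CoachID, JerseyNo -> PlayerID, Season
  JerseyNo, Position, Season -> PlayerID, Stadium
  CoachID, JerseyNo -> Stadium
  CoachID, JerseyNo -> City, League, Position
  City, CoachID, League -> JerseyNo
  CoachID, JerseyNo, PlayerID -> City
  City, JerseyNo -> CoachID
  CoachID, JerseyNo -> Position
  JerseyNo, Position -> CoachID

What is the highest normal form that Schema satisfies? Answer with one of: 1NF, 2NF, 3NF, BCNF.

BCNF

Candidate keys: {City, CoachID, League}, {City, JerseyNo}, {CoachID, JerseyNo}, {JerseyNo, Position}. Prime attributes: {City, CoachID, JerseyNo, League, Position}.
Every FD has a superkey on the left, so the relation is in BCNF.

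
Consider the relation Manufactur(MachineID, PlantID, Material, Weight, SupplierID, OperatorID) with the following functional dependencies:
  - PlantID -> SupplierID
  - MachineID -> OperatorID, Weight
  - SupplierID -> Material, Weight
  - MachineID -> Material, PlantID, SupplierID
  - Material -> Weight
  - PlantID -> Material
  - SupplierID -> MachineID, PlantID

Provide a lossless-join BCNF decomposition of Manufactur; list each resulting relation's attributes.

Candidate keys of the original relation: {MachineID}, {PlantID}, {SupplierID}.
In {MachineID, Material, OperatorID, PlantID, SupplierID, Weight}, {Material} is not a superkey ({Material}⁺ restricted to this set is {Material, Weight}), so split on Material -> Weight into {Material, Weight} and {MachineID, Material, OperatorID, PlantID, SupplierID}.
{Material, Weight} has no BCNF violation.
{MachineID, Material, OperatorID, PlantID, SupplierID} has no BCNF violation.

{MachineID, Material, OperatorID, PlantID, SupplierID}; {Material, Weight}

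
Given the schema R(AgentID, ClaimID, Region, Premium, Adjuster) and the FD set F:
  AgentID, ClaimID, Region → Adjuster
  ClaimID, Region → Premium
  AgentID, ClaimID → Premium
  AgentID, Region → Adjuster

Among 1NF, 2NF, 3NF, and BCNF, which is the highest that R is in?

Candidate key: {AgentID, ClaimID, Region}. Prime attributes: {AgentID, ClaimID, Region}.
For ClaimID, Region → Premium we have {ClaimID, Region}⁺ = {ClaimID, Premium, Region}; {ClaimID, Region} is not a superkey, so BCNF fails.
ClaimID, Region → Premium has non-prime {Premium} on the right and a non-superkey on the left, so 3NF fails.
{AgentID, ClaimID} is a proper subset of the key {AgentID, ClaimID, Region}, and {AgentID, ClaimID}⁺ contains the non-prime attribute {Premium} — a partial dependency, so 2NF is violated.

1NF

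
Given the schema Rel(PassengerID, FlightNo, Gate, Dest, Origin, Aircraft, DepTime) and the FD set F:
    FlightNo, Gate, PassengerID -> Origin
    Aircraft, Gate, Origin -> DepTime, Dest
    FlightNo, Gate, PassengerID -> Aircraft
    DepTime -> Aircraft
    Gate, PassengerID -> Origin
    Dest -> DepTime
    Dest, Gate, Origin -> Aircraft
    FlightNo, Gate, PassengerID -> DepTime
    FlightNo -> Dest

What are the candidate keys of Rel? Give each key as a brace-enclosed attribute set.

{FlightNo, Gate, PassengerID}

Attributes never on any right-hand side: {FlightNo, Gate, PassengerID} — every candidate key must contain all of them.
{FlightNo, Gate, PassengerID}⁺ = {Aircraft, DepTime, Dest, FlightNo, Gate, Origin, PassengerID}, which is every attribute, so {FlightNo, Gate, PassengerID} is a candidate key.
Every other attribute set either contains this one or has a smaller closure.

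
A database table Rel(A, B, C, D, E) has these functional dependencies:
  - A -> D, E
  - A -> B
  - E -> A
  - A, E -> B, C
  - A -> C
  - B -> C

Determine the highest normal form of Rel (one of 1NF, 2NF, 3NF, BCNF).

2NF

Candidate keys: {A}, {E}. Prime attributes: {A, E}.
B -> C breaks BCNF: {B}⁺ = {B, C}, so {B} is not a superkey.
B -> C has non-prime {C} on the right and a non-superkey on the left, so 3NF fails.
Every candidate key is a single attribute, so no partial dependency is possible; 2NF holds.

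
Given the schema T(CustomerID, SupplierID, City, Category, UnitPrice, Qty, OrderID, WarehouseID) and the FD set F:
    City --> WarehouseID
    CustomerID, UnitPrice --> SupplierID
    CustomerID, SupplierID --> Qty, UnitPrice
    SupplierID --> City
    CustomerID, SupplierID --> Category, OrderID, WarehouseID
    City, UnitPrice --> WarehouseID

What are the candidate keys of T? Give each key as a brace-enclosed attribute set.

{CustomerID, SupplierID}, {CustomerID, UnitPrice}

No FD produces {CustomerID}, so it must be in every candidate key.
{CustomerID, SupplierID}⁺ = {Category, City, CustomerID, OrderID, Qty, SupplierID, UnitPrice, WarehouseID} — all of the relation — so {CustomerID, SupplierID} is a candidate key.
{CustomerID, UnitPrice}⁺ = {Category, City, CustomerID, OrderID, Qty, SupplierID, UnitPrice, WarehouseID} — all of the relation — so {CustomerID, UnitPrice} is a candidate key.
These are minimal and exhaustive — every other superkey contains one of them.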